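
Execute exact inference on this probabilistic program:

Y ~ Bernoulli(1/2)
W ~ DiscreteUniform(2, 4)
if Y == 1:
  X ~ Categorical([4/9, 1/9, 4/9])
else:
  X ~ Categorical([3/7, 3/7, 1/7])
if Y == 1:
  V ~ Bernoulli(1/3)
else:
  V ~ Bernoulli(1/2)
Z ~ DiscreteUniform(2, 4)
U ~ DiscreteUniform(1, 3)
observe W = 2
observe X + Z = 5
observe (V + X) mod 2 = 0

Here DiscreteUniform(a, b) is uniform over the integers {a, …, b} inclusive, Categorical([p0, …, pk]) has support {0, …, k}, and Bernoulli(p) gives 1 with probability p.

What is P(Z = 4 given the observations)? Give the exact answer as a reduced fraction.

Enumerate traces; 12 have nonzero weight after conditioning:
  (Y=0, W=2, X=1, V=1, Z=4, U=1) weight 1/252
  (Y=0, W=2, X=1, V=1, Z=4, U=2) weight 1/252
  (Y=0, W=2, X=1, V=1, Z=4, U=3) weight 1/252
  (Y=0, W=2, X=2, V=0, Z=3, U=1) weight 1/756
  (Y=0, W=2, X=2, V=0, Z=3, U=2) weight 1/756
  (Y=0, W=2, X=2, V=0, Z=3, U=3) weight 1/756
  (Y=1, W=2, X=1, V=1, Z=4, U=1) weight 1/1458
  (Y=1, W=2, X=1, V=1, Z=4, U=2) weight 1/1458
  … 4 more
Group by Z:
  weight(Z=3) = 139/6804
  weight(Z=4) = 95/6804
Total weight = 139/6804 + 95/6804 = 13/378
P(Z=3 | obs) = 139/6804 / 13/378 = 139/234
P(Z=4 | obs) = 95/6804 / 13/378 = 95/234

P(Z = 4 | obs) = 95/234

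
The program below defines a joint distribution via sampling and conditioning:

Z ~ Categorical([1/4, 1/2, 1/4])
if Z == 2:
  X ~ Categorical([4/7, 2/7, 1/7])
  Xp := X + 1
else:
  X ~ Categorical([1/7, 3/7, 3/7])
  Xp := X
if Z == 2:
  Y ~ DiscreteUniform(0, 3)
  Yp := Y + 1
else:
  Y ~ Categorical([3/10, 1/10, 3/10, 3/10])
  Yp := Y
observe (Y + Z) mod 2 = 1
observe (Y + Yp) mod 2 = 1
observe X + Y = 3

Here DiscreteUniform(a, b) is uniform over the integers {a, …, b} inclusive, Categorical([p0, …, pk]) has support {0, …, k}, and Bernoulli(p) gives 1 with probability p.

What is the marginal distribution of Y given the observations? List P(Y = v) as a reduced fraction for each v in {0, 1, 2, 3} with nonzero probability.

P(Y=1) = 1/5, P(Y=3) = 4/5

Enumerate traces; 2 have nonzero weight after conditioning:
  (Z=2, X=0, Y=3) weight 1/28
  (Z=2, X=2, Y=1) weight 1/112
Group by Y:
  weight(Y=1) = 1/112
  weight(Y=3) = 1/28
Total weight = 1/112 + 1/28 = 5/112
P(Y=1 | obs) = 1/112 / 5/112 = 1/5
P(Y=3 | obs) = 1/28 / 5/112 = 4/5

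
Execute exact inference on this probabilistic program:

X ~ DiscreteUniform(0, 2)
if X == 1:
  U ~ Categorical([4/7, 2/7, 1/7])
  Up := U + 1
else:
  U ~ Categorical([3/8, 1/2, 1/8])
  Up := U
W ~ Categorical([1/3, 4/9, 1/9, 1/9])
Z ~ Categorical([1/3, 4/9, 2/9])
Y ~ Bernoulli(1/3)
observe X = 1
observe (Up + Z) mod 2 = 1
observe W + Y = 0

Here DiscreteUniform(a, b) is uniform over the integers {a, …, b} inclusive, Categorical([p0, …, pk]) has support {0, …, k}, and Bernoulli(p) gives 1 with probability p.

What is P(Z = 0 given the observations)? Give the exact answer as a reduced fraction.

Enumerate traces; 5 have nonzero weight after conditioning:
  (X=1, U=0, W=0, Z=0, Y=0) weight 8/567
  (X=1, U=0, W=0, Z=2, Y=0) weight 16/1701
  (X=1, U=1, W=0, Z=1, Y=0) weight 16/1701
  (X=1, U=2, W=0, Z=0, Y=0) weight 2/567
  (X=1, U=2, W=0, Z=2, Y=0) weight 4/1701
Group by Z:
  weight(Z=0) = 10/567
  weight(Z=1) = 16/1701
  weight(Z=2) = 20/1701
Total weight = 10/567 + 16/1701 + 20/1701 = 22/567
P(Z=0 | obs) = 10/567 / 22/567 = 5/11
P(Z=1 | obs) = 16/1701 / 22/567 = 8/33
P(Z=2 | obs) = 20/1701 / 22/567 = 10/33

P(Z = 0 | obs) = 5/11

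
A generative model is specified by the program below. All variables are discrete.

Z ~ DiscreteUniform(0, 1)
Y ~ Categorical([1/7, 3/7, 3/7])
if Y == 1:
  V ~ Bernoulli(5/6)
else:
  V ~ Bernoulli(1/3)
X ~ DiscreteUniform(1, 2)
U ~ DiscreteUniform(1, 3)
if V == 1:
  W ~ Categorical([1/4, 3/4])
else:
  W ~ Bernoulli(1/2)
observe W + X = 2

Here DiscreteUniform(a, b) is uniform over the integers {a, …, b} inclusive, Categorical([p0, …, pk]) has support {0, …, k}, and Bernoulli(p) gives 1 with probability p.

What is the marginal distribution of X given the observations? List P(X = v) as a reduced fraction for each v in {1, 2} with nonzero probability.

P(X=1) = 107/168, P(X=2) = 61/168

Enumerate traces; 72 have nonzero weight after conditioning:
  (Z=0, Y=0, V=0, X=1, U=1, W=1) weight 1/252
  (Z=0, Y=0, V=0, X=1, U=2, W=1) weight 1/252
  (Z=0, Y=0, V=0, X=1, U=3, W=1) weight 1/252
  (Z=0, Y=0, V=0, X=2, U=1, W=0) weight 1/252
  (Z=0, Y=0, V=0, X=2, U=2, W=0) weight 1/252
  (Z=0, Y=0, V=0, X=2, U=3, W=0) weight 1/252
  (Z=0, Y=0, V=1, X=1, U=1, W=1) weight 1/336
  (Z=0, Y=0, V=1, X=1, U=2, W=1) weight 1/336
  … 64 more
Group by X:
  weight(X=1) = 107/336
  weight(X=2) = 61/336
Total weight = 107/336 + 61/336 = 1/2
P(X=1 | obs) = 107/336 / 1/2 = 107/168
P(X=2 | obs) = 61/336 / 1/2 = 61/168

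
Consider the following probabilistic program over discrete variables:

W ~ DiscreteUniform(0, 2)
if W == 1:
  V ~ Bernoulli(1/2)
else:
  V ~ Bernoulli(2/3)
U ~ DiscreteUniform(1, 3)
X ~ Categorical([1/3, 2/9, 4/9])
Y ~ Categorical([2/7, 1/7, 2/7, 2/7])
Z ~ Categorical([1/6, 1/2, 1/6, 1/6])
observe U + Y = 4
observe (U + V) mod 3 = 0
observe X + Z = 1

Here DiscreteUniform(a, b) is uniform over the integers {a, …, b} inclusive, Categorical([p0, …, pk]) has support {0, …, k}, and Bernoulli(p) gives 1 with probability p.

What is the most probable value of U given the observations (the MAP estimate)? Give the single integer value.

argmax_v P(U = v | obs) = 2

Enumerate traces; 12 have nonzero weight after conditioning:
  (W=0, V=0, U=3, X=0, Y=1, Z=1) weight 1/1134
  (W=0, V=0, U=3, X=1, Y=1, Z=0) weight 1/5103
  (W=0, V=1, U=2, X=0, Y=2, Z=1) weight 2/567
  (W=0, V=1, U=2, X=1, Y=2, Z=0) weight 4/5103
  (W=1, V=0, U=3, X=0, Y=1, Z=1) weight 1/756
  (W=1, V=0, U=3, X=1, Y=1, Z=0) weight 1/3402
  (W=1, V=1, U=2, X=0, Y=2, Z=1) weight 1/378
  (W=1, V=1, U=2, X=1, Y=2, Z=0) weight 1/1701
  … 4 more
Group by U:
  weight(U=2) = 121/10206
  weight(U=3) = 11/2916
Total weight = 121/10206 + 11/2916 = 319/20412
P(U=2 | obs) = 121/10206 / 319/20412 = 22/29
P(U=3 | obs) = 11/2916 / 319/20412 = 7/29
argmax = 2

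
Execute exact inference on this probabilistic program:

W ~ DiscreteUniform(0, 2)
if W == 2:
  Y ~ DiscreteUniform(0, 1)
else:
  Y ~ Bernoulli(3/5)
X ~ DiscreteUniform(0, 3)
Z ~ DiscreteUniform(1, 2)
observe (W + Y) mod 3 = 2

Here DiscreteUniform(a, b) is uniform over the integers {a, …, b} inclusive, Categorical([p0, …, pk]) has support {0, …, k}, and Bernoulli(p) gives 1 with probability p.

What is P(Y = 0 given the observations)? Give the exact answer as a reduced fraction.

Enumerate traces; 16 have nonzero weight after conditioning:
  (W=1, Y=1, X=0, Z=1) weight 1/40
  (W=1, Y=1, X=0, Z=2) weight 1/40
  (W=1, Y=1, X=1, Z=1) weight 1/40
  (W=1, Y=1, X=1, Z=2) weight 1/40
  (W=1, Y=1, X=2, Z=1) weight 1/40
  (W=1, Y=1, X=2, Z=2) weight 1/40
  (W=1, Y=1, X=3, Z=1) weight 1/40
  (W=1, Y=1, X=3, Z=2) weight 1/40
  (W=2, Y=0, X=0, Z=1) weight 1/48
  … 7 more
Group by Y:
  weight(Y=0) = 1/6
  weight(Y=1) = 1/5
Total weight = 1/6 + 1/5 = 11/30
P(Y=0 | obs) = 1/6 / 11/30 = 5/11
P(Y=1 | obs) = 1/5 / 11/30 = 6/11

P(Y = 0 | obs) = 5/11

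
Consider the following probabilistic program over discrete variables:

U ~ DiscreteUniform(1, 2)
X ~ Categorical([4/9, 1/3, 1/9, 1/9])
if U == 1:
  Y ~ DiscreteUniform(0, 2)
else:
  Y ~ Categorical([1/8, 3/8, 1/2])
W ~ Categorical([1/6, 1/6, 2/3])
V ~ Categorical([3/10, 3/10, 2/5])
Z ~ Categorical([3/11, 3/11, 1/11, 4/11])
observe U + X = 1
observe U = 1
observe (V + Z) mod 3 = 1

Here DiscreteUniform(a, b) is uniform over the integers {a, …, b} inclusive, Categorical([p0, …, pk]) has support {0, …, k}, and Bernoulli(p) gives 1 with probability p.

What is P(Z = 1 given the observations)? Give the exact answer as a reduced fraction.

Enumerate traces; 36 have nonzero weight after conditioning:
  (U=1, X=0, Y=0, W=0, V=0, Z=1) weight 1/990
  (U=1, X=0, Y=0, W=0, V=1, Z=0) weight 1/990
  (U=1, X=0, Y=0, W=0, V=1, Z=3) weight 2/1485
  (U=1, X=0, Y=0, W=0, V=2, Z=2) weight 2/4455
  (U=1, X=0, Y=0, W=1, V=0, Z=1) weight 1/990
  (U=1, X=0, Y=0, W=1, V=1, Z=0) weight 1/990
  (U=1, X=0, Y=0, W=1, V=1, Z=3) weight 2/1485
  (U=1, X=0, Y=0, W=1, V=2, Z=2) weight 2/4455
  … 28 more
Group by Z:
  weight(Z=0) = 1/55
  weight(Z=1) = 1/55
  weight(Z=2) = 4/495
  weight(Z=3) = 4/165
Total weight = 1/55 + 1/55 + 4/495 + 4/165 = 34/495
P(Z=0 | obs) = 1/55 / 34/495 = 9/34
P(Z=1 | obs) = 1/55 / 34/495 = 9/34
P(Z=2 | obs) = 4/495 / 34/495 = 2/17
P(Z=3 | obs) = 4/165 / 34/495 = 6/17

P(Z = 1 | obs) = 9/34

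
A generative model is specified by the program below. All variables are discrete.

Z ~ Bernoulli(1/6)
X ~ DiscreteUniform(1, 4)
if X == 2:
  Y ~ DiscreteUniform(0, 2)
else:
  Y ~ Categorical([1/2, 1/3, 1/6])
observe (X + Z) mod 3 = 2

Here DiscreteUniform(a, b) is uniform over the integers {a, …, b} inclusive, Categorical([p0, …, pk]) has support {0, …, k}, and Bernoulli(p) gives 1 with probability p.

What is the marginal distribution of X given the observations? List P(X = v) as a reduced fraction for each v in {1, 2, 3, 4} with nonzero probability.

P(X=1) = 1/7, P(X=2) = 5/7, P(X=4) = 1/7

Enumerate traces; 9 have nonzero weight after conditioning:
  (Z=0, X=2, Y=0) weight 5/72
  (Z=0, X=2, Y=1) weight 5/72
  (Z=0, X=2, Y=2) weight 5/72
  (Z=1, X=1, Y=0) weight 1/48
  (Z=1, X=1, Y=1) weight 1/72
  (Z=1, X=1, Y=2) weight 1/144
  (Z=1, X=4, Y=0) weight 1/48
  (Z=1, X=4, Y=1) weight 1/72
  … 1 more
Group by X:
  weight(X=1) = 1/24
  weight(X=2) = 5/24
  weight(X=4) = 1/24
Total weight = 1/24 + 5/24 + 1/24 = 7/24
P(X=1 | obs) = 1/24 / 7/24 = 1/7
P(X=2 | obs) = 5/24 / 7/24 = 5/7
P(X=4 | obs) = 1/24 / 7/24 = 1/7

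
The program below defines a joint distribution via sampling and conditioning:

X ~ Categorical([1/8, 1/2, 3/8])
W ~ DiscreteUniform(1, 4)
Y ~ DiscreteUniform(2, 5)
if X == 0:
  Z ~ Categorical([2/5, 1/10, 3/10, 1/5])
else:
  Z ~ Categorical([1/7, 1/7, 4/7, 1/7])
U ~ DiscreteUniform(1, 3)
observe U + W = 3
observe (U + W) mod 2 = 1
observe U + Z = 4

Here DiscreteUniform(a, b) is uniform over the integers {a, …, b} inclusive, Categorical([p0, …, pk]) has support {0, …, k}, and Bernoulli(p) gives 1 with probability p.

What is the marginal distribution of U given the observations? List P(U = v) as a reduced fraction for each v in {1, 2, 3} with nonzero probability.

Enumerate traces; 24 have nonzero weight after conditioning:
  (X=0, W=1, Y=2, Z=2, U=2) weight 1/1280
  (X=0, W=1, Y=3, Z=2, U=2) weight 1/1280
  (X=0, W=1, Y=4, Z=2, U=2) weight 1/1280
  (X=0, W=1, Y=5, Z=2, U=2) weight 1/1280
  (X=0, W=2, Y=2, Z=3, U=1) weight 1/1920
  (X=0, W=2, Y=3, Z=3, U=1) weight 1/1920
  (X=0, W=2, Y=4, Z=3, U=1) weight 1/1920
  (X=0, W=2, Y=5, Z=3, U=1) weight 1/1920
  … 16 more
Group by U:
  weight(U=1) = 1/80
  weight(U=2) = 43/960
Total weight = 1/80 + 43/960 = 11/192
P(U=1 | obs) = 1/80 / 11/192 = 12/55
P(U=2 | obs) = 43/960 / 11/192 = 43/55

P(U=1) = 12/55, P(U=2) = 43/55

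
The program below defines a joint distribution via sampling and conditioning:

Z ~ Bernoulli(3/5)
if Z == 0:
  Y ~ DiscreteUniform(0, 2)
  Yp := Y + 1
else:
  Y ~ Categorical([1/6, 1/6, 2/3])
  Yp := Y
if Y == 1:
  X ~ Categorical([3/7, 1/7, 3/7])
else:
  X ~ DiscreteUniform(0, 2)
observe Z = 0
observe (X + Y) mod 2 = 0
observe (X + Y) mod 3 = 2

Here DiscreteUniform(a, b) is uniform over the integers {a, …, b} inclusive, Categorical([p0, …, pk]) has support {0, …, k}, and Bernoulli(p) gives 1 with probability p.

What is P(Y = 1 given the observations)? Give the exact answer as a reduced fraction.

Enumerate traces; 3 have nonzero weight after conditioning:
  (Z=0, Y=0, X=2) weight 2/45
  (Z=0, Y=1, X=1) weight 2/105
  (Z=0, Y=2, X=0) weight 2/45
Group by Y:
  weight(Y=0) = 2/45
  weight(Y=1) = 2/105
  weight(Y=2) = 2/45
Total weight = 2/45 + 2/105 + 2/45 = 34/315
P(Y=0 | obs) = 2/45 / 34/315 = 7/17
P(Y=1 | obs) = 2/105 / 34/315 = 3/17
P(Y=2 | obs) = 2/45 / 34/315 = 7/17

P(Y = 1 | obs) = 3/17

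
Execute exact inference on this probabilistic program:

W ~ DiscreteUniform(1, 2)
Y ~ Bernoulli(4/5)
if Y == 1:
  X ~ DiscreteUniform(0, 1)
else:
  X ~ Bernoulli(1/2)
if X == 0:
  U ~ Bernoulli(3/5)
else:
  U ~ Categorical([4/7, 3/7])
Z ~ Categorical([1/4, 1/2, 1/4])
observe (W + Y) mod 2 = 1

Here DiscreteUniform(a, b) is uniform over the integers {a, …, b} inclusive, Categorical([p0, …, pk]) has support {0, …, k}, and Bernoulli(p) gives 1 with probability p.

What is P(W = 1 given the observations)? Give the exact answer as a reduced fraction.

P(W = 1 | obs) = 1/5

Enumerate traces; 24 have nonzero weight after conditioning:
  (W=1, Y=0, X=0, U=0, Z=0) weight 1/200
  (W=1, Y=0, X=0, U=0, Z=1) weight 1/100
  (W=1, Y=0, X=0, U=0, Z=2) weight 1/200
  (W=1, Y=0, X=0, U=1, Z=0) weight 3/400
  (W=1, Y=0, X=0, U=1, Z=1) weight 3/200
  (W=1, Y=0, X=0, U=1, Z=2) weight 3/400
  (W=1, Y=0, X=1, U=0, Z=0) weight 1/140
  (W=1, Y=0, X=1, U=0, Z=1) weight 1/70
  (W=2, Y=1, X=0, U=0, Z=0) weight 1/50
  … 15 more
Group by W:
  weight(W=1) = 1/10
  weight(W=2) = 2/5
Total weight = 1/10 + 2/5 = 1/2
P(W=1 | obs) = 1/10 / 1/2 = 1/5
P(W=2 | obs) = 2/5 / 1/2 = 4/5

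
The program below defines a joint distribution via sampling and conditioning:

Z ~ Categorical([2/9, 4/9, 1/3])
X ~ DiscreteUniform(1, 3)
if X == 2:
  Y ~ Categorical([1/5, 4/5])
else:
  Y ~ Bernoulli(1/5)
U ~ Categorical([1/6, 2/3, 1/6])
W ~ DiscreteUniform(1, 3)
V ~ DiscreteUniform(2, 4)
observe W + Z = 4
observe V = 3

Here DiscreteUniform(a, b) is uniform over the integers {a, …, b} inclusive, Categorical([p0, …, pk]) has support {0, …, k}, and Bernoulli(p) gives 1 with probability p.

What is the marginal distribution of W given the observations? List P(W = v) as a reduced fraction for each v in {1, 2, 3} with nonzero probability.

Enumerate traces; 36 have nonzero weight after conditioning:
  (Z=1, X=1, Y=0, U=0, W=3, V=3) weight 8/3645
  (Z=1, X=1, Y=0, U=1, W=3, V=3) weight 32/3645
  (Z=1, X=1, Y=0, U=2, W=3, V=3) weight 8/3645
  (Z=1, X=1, Y=1, U=0, W=3, V=3) weight 2/3645
  (Z=1, X=1, Y=1, U=1, W=3, V=3) weight 8/3645
  (Z=1, X=1, Y=1, U=2, W=3, V=3) weight 2/3645
  (Z=1, X=2, Y=0, U=0, W=3, V=3) weight 2/3645
  (Z=1, X=2, Y=0, U=1, W=3, V=3) weight 8/3645
  (Z=2, X=1, Y=0, U=0, W=2, V=3) weight 2/1215
  … 27 more
Group by W:
  weight(W=2) = 1/27
  weight(W=3) = 4/81
Total weight = 1/27 + 4/81 = 7/81
P(W=2 | obs) = 1/27 / 7/81 = 3/7
P(W=3 | obs) = 4/81 / 7/81 = 4/7

P(W=2) = 3/7, P(W=3) = 4/7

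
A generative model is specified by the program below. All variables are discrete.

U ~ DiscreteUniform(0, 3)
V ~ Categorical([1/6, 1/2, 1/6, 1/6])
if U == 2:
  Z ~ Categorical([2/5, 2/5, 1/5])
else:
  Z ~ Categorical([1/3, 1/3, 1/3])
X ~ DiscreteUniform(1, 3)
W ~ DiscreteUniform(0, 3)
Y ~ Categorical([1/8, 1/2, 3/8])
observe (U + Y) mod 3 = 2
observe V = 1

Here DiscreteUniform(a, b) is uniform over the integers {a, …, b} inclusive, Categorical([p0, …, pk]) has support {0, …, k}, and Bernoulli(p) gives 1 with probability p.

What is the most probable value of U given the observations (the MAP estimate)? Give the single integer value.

Enumerate traces; 144 have nonzero weight after conditioning:
  (U=0, V=1, Z=0, X=1, W=0, Y=2) weight 1/768
  (U=0, V=1, Z=0, X=1, W=1, Y=2) weight 1/768
  (U=0, V=1, Z=0, X=1, W=2, Y=2) weight 1/768
  (U=0, V=1, Z=0, X=1, W=3, Y=2) weight 1/768
  (U=0, V=1, Z=0, X=2, W=0, Y=2) weight 1/768
  (U=0, V=1, Z=0, X=2, W=1, Y=2) weight 1/768
  (U=0, V=1, Z=0, X=2, W=2, Y=2) weight 1/768
  (U=0, V=1, Z=0, X=2, W=3, Y=2) weight 1/768
  (U=1, V=1, Z=0, X=1, W=0, Y=1) weight 1/576
  (U=2, V=1, Z=0, X=1, W=0, Y=0) weight 1/1920
  … 134 more
Group by U:
  weight(U=0) = 3/64
  weight(U=1) = 1/16
  weight(U=2) = 1/64
  weight(U=3) = 3/64
Total weight = 3/64 + 1/16 + 1/64 + 3/64 = 11/64
P(U=0 | obs) = 3/64 / 11/64 = 3/11
P(U=1 | obs) = 1/16 / 11/64 = 4/11
P(U=2 | obs) = 1/64 / 11/64 = 1/11
P(U=3 | obs) = 3/64 / 11/64 = 3/11
argmax = 1

argmax_v P(U = v | obs) = 1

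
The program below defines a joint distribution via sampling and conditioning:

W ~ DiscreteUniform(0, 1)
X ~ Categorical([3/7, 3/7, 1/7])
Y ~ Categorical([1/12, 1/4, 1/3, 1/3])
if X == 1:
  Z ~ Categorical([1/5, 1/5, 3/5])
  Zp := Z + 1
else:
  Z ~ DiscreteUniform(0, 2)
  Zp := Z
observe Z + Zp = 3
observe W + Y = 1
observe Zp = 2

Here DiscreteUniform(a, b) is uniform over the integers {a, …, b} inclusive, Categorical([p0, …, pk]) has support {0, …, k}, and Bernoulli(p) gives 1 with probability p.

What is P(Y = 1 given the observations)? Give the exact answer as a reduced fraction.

P(Y = 1 | obs) = 3/4

Enumerate traces; 2 have nonzero weight after conditioning:
  (W=0, X=1, Y=1, Z=1) weight 3/280
  (W=1, X=1, Y=0, Z=1) weight 1/280
Group by Y:
  weight(Y=0) = 1/280
  weight(Y=1) = 3/280
Total weight = 1/280 + 3/280 = 1/70
P(Y=0 | obs) = 1/280 / 1/70 = 1/4
P(Y=1 | obs) = 3/280 / 1/70 = 3/4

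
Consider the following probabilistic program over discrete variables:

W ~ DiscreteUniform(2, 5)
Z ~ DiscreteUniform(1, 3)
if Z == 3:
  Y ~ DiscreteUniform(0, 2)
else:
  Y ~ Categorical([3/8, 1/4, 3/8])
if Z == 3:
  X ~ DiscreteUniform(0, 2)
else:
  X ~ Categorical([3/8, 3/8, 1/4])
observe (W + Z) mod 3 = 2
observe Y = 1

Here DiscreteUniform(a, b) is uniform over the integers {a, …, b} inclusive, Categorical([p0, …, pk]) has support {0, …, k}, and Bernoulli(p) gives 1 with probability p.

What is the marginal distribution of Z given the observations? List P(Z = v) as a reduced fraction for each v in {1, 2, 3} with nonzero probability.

P(Z=1) = 3/14, P(Z=2) = 3/14, P(Z=3) = 4/7

Enumerate traces; 12 have nonzero weight after conditioning:
  (W=2, Z=3, Y=1, X=0) weight 1/108
  (W=2, Z=3, Y=1, X=1) weight 1/108
  (W=2, Z=3, Y=1, X=2) weight 1/108
  (W=3, Z=2, Y=1, X=0) weight 1/128
  (W=3, Z=2, Y=1, X=1) weight 1/128
  (W=3, Z=2, Y=1, X=2) weight 1/192
  (W=4, Z=1, Y=1, X=0) weight 1/128
  (W=4, Z=1, Y=1, X=1) weight 1/128
  … 4 more
Group by Z:
  weight(Z=1) = 1/48
  weight(Z=2) = 1/48
  weight(Z=3) = 1/18
Total weight = 1/48 + 1/48 + 1/18 = 7/72
P(Z=1 | obs) = 1/48 / 7/72 = 3/14
P(Z=2 | obs) = 1/48 / 7/72 = 3/14
P(Z=3 | obs) = 1/18 / 7/72 = 4/7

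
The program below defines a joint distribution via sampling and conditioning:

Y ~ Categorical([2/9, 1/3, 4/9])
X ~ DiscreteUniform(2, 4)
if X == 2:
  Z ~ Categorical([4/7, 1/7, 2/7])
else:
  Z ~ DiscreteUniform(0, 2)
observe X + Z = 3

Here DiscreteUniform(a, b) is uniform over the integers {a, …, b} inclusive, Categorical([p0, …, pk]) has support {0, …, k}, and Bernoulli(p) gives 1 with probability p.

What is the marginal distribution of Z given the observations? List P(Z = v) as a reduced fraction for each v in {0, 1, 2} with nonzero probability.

P(Z=0) = 7/10, P(Z=1) = 3/10

Enumerate traces; 6 have nonzero weight after conditioning:
  (Y=0, X=2, Z=1) weight 2/189
  (Y=0, X=3, Z=0) weight 2/81
  (Y=1, X=2, Z=1) weight 1/63
  (Y=1, X=3, Z=0) weight 1/27
  (Y=2, X=2, Z=1) weight 4/189
  (Y=2, X=3, Z=0) weight 4/81
Group by Z:
  weight(Z=0) = 1/9
  weight(Z=1) = 1/21
Total weight = 1/9 + 1/21 = 10/63
P(Z=0 | obs) = 1/9 / 10/63 = 7/10
P(Z=1 | obs) = 1/21 / 10/63 = 3/10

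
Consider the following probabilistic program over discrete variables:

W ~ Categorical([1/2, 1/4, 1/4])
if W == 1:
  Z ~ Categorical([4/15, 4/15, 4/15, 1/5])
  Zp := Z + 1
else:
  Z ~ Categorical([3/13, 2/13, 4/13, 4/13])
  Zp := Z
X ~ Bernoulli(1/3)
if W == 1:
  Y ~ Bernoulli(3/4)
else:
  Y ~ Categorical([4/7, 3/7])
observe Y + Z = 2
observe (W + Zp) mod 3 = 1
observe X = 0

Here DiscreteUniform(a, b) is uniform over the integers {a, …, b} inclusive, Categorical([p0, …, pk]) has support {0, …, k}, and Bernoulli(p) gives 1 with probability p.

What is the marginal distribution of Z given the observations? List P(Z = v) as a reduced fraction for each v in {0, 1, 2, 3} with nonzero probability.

Enumerate traces; 3 have nonzero weight after conditioning:
  (W=0, Z=1, X=0, Y=1) weight 2/91
  (W=1, Z=2, X=0, Y=0) weight 1/90
  (W=2, Z=2, X=0, Y=0) weight 8/273
Group by Z:
  weight(Z=1) = 2/91
  weight(Z=2) = 331/8190
Total weight = 2/91 + 331/8190 = 73/1170
P(Z=1 | obs) = 2/91 / 73/1170 = 180/511
P(Z=2 | obs) = 331/8190 / 73/1170 = 331/511

P(Z=1) = 180/511, P(Z=2) = 331/511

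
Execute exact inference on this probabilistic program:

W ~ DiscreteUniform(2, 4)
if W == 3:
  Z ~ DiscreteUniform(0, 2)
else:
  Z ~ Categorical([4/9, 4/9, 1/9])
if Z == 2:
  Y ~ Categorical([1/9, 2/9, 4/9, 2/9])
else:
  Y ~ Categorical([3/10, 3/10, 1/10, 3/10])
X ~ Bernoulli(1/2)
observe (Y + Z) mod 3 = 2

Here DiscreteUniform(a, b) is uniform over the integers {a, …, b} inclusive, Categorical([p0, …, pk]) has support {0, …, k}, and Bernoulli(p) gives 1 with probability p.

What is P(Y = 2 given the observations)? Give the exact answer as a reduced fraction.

Enumerate traces; 24 have nonzero weight after conditioning:
  (W=2, Z=0, Y=2, X=0) weight 1/135
  (W=2, Z=0, Y=2, X=1) weight 1/135
  (W=2, Z=1, Y=1, X=0) weight 1/45
  (W=2, Z=1, Y=1, X=1) weight 1/45
  (W=2, Z=2, Y=0, X=0) weight 1/486
  (W=2, Z=2, Y=0, X=1) weight 1/486
  (W=2, Z=2, Y=3, X=0) weight 1/243
  (W=2, Z=2, Y=3, X=1) weight 1/243
  … 16 more
Group by Y:
  weight(Y=0) = 5/243
  weight(Y=1) = 11/90
  weight(Y=2) = 11/270
  weight(Y=3) = 10/243
Total weight = 5/243 + 11/90 + 11/270 + 10/243 = 91/405
P(Y=0 | obs) = 5/243 / 91/405 = 25/273
P(Y=1 | obs) = 11/90 / 91/405 = 99/182
P(Y=2 | obs) = 11/270 / 91/405 = 33/182
P(Y=3 | obs) = 10/243 / 91/405 = 50/273

P(Y = 2 | obs) = 33/182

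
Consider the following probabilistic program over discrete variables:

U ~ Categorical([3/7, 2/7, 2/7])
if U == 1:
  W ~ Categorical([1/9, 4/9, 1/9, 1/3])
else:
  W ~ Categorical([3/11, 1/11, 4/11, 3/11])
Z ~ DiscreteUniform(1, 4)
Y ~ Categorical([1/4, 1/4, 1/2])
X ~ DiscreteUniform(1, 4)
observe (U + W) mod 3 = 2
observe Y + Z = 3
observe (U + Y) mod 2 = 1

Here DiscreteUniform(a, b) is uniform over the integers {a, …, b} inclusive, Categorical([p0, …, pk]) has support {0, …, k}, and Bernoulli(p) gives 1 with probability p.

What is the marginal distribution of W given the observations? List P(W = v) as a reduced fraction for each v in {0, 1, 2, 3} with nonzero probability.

P(W=0) = 9/80, P(W=1) = 11/20, P(W=2) = 9/40, P(W=3) = 9/80

Enumerate traces; 20 have nonzero weight after conditioning:
  (U=0, W=2, Z=2, Y=1, X=1) weight 3/1232
  (U=0, W=2, Z=2, Y=1, X=2) weight 3/1232
  (U=0, W=2, Z=2, Y=1, X=3) weight 3/1232
  (U=0, W=2, Z=2, Y=1, X=4) weight 3/1232
  (U=1, W=1, Z=1, Y=2, X=1) weight 1/252
  (U=1, W=1, Z=1, Y=2, X=2) weight 1/252
  (U=1, W=1, Z=1, Y=2, X=3) weight 1/252
  (U=1, W=1, Z=1, Y=2, X=4) weight 1/252
  (U=2, W=0, Z=2, Y=1, X=1) weight 3/2464
  (U=2, W=3, Z=2, Y=1, X=1) weight 3/2464
  … 10 more
Group by W:
  weight(W=0) = 3/616
  weight(W=1) = 1/42
  weight(W=2) = 3/308
  weight(W=3) = 3/616
Total weight = 3/616 + 1/42 + 3/308 + 3/616 = 10/231
P(W=0 | obs) = 3/616 / 10/231 = 9/80
P(W=1 | obs) = 1/42 / 10/231 = 11/20
P(W=2 | obs) = 3/308 / 10/231 = 9/40
P(W=3 | obs) = 3/616 / 10/231 = 9/80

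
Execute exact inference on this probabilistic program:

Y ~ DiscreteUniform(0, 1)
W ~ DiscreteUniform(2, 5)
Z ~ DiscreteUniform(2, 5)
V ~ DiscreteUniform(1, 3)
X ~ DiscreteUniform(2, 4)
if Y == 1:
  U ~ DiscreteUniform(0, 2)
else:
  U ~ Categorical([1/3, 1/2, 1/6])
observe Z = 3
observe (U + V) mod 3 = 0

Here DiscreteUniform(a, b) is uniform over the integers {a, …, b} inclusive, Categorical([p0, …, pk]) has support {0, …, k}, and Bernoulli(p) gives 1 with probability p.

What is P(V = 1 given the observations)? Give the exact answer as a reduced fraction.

P(V = 1 | obs) = 1/4

Enumerate traces; 72 have nonzero weight after conditioning:
  (Y=0, W=2, Z=3, V=1, X=2, U=2) weight 1/1728
  (Y=0, W=2, Z=3, V=1, X=3, U=2) weight 1/1728
  (Y=0, W=2, Z=3, V=1, X=4, U=2) weight 1/1728
  (Y=0, W=2, Z=3, V=2, X=2, U=1) weight 1/576
  (Y=0, W=2, Z=3, V=2, X=3, U=1) weight 1/576
  (Y=0, W=2, Z=3, V=2, X=4, U=1) weight 1/576
  (Y=0, W=2, Z=3, V=3, X=2, U=0) weight 1/864
  (Y=0, W=2, Z=3, V=3, X=3, U=0) weight 1/864
  … 64 more
Group by V:
  weight(V=1) = 1/48
  weight(V=2) = 5/144
  weight(V=3) = 1/36
Total weight = 1/48 + 5/144 + 1/36 = 1/12
P(V=1 | obs) = 1/48 / 1/12 = 1/4
P(V=2 | obs) = 5/144 / 1/12 = 5/12
P(V=3 | obs) = 1/36 / 1/12 = 1/3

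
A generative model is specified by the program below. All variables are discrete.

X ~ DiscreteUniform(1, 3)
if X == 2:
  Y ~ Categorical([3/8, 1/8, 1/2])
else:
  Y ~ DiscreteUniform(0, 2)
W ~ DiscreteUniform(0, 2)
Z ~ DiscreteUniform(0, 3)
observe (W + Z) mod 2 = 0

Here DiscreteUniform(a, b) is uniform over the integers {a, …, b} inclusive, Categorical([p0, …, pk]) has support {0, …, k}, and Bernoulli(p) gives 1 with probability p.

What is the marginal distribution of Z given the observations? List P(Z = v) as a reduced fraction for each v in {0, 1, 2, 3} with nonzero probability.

Enumerate traces; 54 have nonzero weight after conditioning:
  (X=1, Y=0, W=0, Z=0) weight 1/108
  (X=1, Y=0, W=0, Z=2) weight 1/108
  (X=1, Y=0, W=1, Z=1) weight 1/108
  (X=1, Y=0, W=1, Z=3) weight 1/108
  (X=1, Y=0, W=2, Z=0) weight 1/108
  (X=1, Y=0, W=2, Z=2) weight 1/108
  (X=1, Y=1, W=0, Z=0) weight 1/108
  (X=1, Y=1, W=0, Z=2) weight 1/108
  … 46 more
Group by Z:
  weight(Z=0) = 1/6
  weight(Z=1) = 1/12
  weight(Z=2) = 1/6
  weight(Z=3) = 1/12
Total weight = 1/6 + 1/12 + 1/6 + 1/12 = 1/2
P(Z=0 | obs) = 1/6 / 1/2 = 1/3
P(Z=1 | obs) = 1/12 / 1/2 = 1/6
P(Z=2 | obs) = 1/6 / 1/2 = 1/3
P(Z=3 | obs) = 1/12 / 1/2 = 1/6

P(Z=0) = 1/3, P(Z=1) = 1/6, P(Z=2) = 1/3, P(Z=3) = 1/6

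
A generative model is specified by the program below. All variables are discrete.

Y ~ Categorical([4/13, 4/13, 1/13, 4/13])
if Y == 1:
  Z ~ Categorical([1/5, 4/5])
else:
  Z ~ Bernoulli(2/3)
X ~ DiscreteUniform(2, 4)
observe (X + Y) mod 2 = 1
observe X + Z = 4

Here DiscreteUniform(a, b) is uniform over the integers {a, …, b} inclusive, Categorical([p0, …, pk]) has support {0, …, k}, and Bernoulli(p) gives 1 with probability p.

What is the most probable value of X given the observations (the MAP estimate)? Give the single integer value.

argmax_v P(X = v | obs) = 3

Enumerate traces; 4 have nonzero weight after conditioning:
  (Y=0, Z=1, X=3) weight 8/117
  (Y=1, Z=0, X=4) weight 4/195
  (Y=2, Z=1, X=3) weight 2/117
  (Y=3, Z=0, X=4) weight 4/117
Group by X:
  weight(X=3) = 10/117
  weight(X=4) = 32/585
Total weight = 10/117 + 32/585 = 82/585
P(X=3 | obs) = 10/117 / 82/585 = 25/41
P(X=4 | obs) = 32/585 / 82/585 = 16/41
argmax = 3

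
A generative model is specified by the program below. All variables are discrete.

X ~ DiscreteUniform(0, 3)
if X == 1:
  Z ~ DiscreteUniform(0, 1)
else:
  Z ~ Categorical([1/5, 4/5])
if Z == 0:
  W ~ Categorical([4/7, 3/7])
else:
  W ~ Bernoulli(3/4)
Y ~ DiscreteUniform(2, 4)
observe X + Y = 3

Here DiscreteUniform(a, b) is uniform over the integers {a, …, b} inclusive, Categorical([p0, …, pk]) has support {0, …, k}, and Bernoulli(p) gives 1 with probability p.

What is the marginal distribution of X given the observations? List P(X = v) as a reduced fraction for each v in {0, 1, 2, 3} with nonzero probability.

Enumerate traces; 8 have nonzero weight after conditioning:
  (X=0, Z=0, W=0, Y=3) weight 1/105
  (X=0, Z=0, W=1, Y=3) weight 1/140
  (X=0, Z=1, W=0, Y=3) weight 1/60
  (X=0, Z=1, W=1, Y=3) weight 1/20
  (X=1, Z=0, W=0, Y=2) weight 1/42
  (X=1, Z=0, W=1, Y=2) weight 1/56
  (X=1, Z=1, W=0, Y=2) weight 1/96
  (X=1, Z=1, W=1, Y=2) weight 1/32
Group by X:
  weight(X=0) = 1/12
  weight(X=1) = 1/12
Total weight = 1/12 + 1/12 = 1/6
P(X=0 | obs) = 1/12 / 1/6 = 1/2
P(X=1 | obs) = 1/12 / 1/6 = 1/2

P(X=0) = 1/2, P(X=1) = 1/2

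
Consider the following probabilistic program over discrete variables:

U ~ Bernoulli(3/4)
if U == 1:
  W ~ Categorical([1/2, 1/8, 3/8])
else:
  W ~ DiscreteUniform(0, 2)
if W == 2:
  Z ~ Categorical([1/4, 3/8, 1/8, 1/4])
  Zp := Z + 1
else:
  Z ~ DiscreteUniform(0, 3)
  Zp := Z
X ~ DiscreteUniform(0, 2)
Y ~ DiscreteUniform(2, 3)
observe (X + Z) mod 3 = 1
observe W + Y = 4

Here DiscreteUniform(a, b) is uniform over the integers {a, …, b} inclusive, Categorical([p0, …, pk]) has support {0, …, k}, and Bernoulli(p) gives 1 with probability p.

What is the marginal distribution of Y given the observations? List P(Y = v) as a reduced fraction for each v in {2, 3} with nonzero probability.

P(Y=2) = 35/52, P(Y=3) = 17/52

Enumerate traces; 16 have nonzero weight after conditioning:
  (U=0, W=1, Z=0, X=1, Y=3) weight 1/288
  (U=0, W=1, Z=1, X=0, Y=3) weight 1/288
  (U=0, W=1, Z=2, X=2, Y=3) weight 1/288
  (U=0, W=1, Z=3, X=1, Y=3) weight 1/288
  (U=0, W=2, Z=0, X=1, Y=2) weight 1/288
  (U=0, W=2, Z=1, X=0, Y=2) weight 1/192
  (U=0, W=2, Z=2, X=2, Y=2) weight 1/576
  (U=0, W=2, Z=3, X=1, Y=2) weight 1/288
  … 8 more
Group by Y:
  weight(Y=2) = 35/576
  weight(Y=3) = 17/576
Total weight = 35/576 + 17/576 = 13/144
P(Y=2 | obs) = 35/576 / 13/144 = 35/52
P(Y=3 | obs) = 17/576 / 13/144 = 17/52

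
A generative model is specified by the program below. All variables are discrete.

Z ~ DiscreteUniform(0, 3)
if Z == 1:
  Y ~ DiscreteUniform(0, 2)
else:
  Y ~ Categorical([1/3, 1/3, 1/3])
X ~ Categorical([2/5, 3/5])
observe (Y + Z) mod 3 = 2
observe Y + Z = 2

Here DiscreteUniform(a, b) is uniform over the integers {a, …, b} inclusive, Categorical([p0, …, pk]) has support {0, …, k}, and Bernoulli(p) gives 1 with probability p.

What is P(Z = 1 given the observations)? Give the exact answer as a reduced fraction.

P(Z = 1 | obs) = 1/3

Enumerate traces; 6 have nonzero weight after conditioning:
  (Z=0, Y=2, X=0) weight 1/30
  (Z=0, Y=2, X=1) weight 1/20
  (Z=1, Y=1, X=0) weight 1/30
  (Z=1, Y=1, X=1) weight 1/20
  (Z=2, Y=0, X=0) weight 1/30
  (Z=2, Y=0, X=1) weight 1/20
Group by Z:
  weight(Z=0) = 1/12
  weight(Z=1) = 1/12
  weight(Z=2) = 1/12
Total weight = 1/12 + 1/12 + 1/12 = 1/4
P(Z=0 | obs) = 1/12 / 1/4 = 1/3
P(Z=1 | obs) = 1/12 / 1/4 = 1/3
P(Z=2 | obs) = 1/12 / 1/4 = 1/3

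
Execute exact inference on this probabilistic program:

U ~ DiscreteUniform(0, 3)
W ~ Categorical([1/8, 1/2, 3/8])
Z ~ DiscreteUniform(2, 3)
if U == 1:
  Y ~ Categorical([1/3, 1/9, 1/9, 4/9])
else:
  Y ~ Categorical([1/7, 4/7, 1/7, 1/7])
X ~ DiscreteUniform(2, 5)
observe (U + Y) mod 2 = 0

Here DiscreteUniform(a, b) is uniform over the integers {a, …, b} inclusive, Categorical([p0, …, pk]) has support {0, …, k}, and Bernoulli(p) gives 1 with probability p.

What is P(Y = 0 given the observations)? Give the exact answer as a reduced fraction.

Enumerate traces; 192 have nonzero weight after conditioning:
  (U=0, W=0, Z=2, Y=0, X=2) weight 1/1792
  (U=0, W=0, Z=2, Y=0, X=3) weight 1/1792
  (U=0, W=0, Z=2, Y=0, X=4) weight 1/1792
  (U=0, W=0, Z=2, Y=0, X=5) weight 1/1792
  (U=0, W=0, Z=2, Y=2, X=2) weight 1/1792
  (U=0, W=0, Z=2, Y=2, X=3) weight 1/1792
  (U=0, W=0, Z=2, Y=2, X=4) weight 1/1792
  (U=0, W=0, Z=2, Y=2, X=5) weight 1/1792
  (U=1, W=0, Z=2, Y=1, X=2) weight 1/2304
  (U=1, W=0, Z=2, Y=3, X=2) weight 1/576
  … 182 more
Group by Y:
  weight(Y=0) = 1/14
  weight(Y=1) = 43/252
  weight(Y=2) = 1/14
  weight(Y=3) = 37/252
Total weight = 1/14 + 43/252 + 1/14 + 37/252 = 29/63
P(Y=0 | obs) = 1/14 / 29/63 = 9/58
P(Y=1 | obs) = 43/252 / 29/63 = 43/116
P(Y=2 | obs) = 1/14 / 29/63 = 9/58
P(Y=3 | obs) = 37/252 / 29/63 = 37/116

P(Y = 0 | obs) = 9/58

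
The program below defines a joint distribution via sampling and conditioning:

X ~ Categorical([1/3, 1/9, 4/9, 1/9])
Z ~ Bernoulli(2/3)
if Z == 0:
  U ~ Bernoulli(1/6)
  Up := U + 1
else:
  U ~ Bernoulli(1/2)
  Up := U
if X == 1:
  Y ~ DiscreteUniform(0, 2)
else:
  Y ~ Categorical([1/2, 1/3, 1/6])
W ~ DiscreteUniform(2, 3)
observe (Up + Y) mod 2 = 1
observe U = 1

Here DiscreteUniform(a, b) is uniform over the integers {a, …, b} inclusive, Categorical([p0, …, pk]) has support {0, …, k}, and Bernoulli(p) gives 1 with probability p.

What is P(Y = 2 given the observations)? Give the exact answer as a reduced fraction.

P(Y = 2 | obs) = 10/39

Enumerate traces; 24 have nonzero weight after conditioning:
  (X=0, Z=0, U=1, Y=1, W=2) weight 1/324
  (X=0, Z=0, U=1, Y=1, W=3) weight 1/324
  (X=0, Z=1, U=1, Y=0, W=2) weight 1/36
  (X=0, Z=1, U=1, Y=0, W=3) weight 1/36
  (X=0, Z=1, U=1, Y=2, W=2) weight 1/108
  (X=0, Z=1, U=1, Y=2, W=3) weight 1/108
  (X=1, Z=0, U=1, Y=1, W=2) weight 1/972
  (X=1, Z=0, U=1, Y=1, W=3) weight 1/972
  … 16 more
Group by Y:
  weight(Y=0) = 13/81
  weight(Y=1) = 1/54
  weight(Y=2) = 5/81
Total weight = 13/81 + 1/54 + 5/81 = 13/54
P(Y=0 | obs) = 13/81 / 13/54 = 2/3
P(Y=1 | obs) = 1/54 / 13/54 = 1/13
P(Y=2 | obs) = 5/81 / 13/54 = 10/39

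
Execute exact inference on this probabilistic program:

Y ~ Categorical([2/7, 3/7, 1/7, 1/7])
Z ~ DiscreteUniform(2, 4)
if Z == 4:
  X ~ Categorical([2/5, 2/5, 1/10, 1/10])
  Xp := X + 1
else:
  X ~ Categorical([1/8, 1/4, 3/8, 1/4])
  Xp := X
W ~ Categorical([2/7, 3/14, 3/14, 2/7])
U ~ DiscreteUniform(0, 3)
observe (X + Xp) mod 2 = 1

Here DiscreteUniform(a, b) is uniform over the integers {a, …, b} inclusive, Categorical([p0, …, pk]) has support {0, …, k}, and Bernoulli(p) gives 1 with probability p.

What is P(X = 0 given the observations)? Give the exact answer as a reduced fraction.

Enumerate traces; 256 have nonzero weight after conditioning:
  (Y=0, Z=4, X=0, W=0, U=0) weight 2/735
  (Y=0, Z=4, X=0, W=0, U=1) weight 2/735
  (Y=0, Z=4, X=0, W=0, U=2) weight 2/735
  (Y=0, Z=4, X=0, W=0, U=3) weight 2/735
  (Y=0, Z=4, X=0, W=1, U=0) weight 1/490
  (Y=0, Z=4, X=0, W=1, U=1) weight 1/490
  (Y=0, Z=4, X=0, W=1, U=2) weight 1/490
  (Y=0, Z=4, X=0, W=1, U=3) weight 1/490
  (Y=0, Z=4, X=1, W=0, U=0) weight 2/735
  (Y=0, Z=4, X=2, W=0, U=0) weight 1/1470
  … 246 more
Group by X:
  weight(X=0) = 2/15
  weight(X=1) = 2/15
  weight(X=2) = 1/30
  weight(X=3) = 1/30
Total weight = 2/15 + 2/15 + 1/30 + 1/30 = 1/3
P(X=0 | obs) = 2/15 / 1/3 = 2/5
P(X=1 | obs) = 2/15 / 1/3 = 2/5
P(X=2 | obs) = 1/30 / 1/3 = 1/10
P(X=3 | obs) = 1/30 / 1/3 = 1/10

P(X = 0 | obs) = 2/5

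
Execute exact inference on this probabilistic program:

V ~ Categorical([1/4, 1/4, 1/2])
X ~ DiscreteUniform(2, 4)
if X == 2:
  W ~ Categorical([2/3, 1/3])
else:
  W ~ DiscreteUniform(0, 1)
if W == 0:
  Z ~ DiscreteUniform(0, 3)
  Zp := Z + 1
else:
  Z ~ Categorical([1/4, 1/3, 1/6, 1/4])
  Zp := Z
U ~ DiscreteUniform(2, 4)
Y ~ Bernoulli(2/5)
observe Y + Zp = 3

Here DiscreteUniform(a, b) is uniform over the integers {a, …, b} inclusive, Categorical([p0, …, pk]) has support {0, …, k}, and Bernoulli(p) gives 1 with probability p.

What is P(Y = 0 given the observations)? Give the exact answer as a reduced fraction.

Enumerate traces; 108 have nonzero weight after conditioning:
  (V=0, X=2, W=0, Z=1, U=2, Y=1) weight 1/540
  (V=0, X=2, W=0, Z=1, U=3, Y=1) weight 1/540
  (V=0, X=2, W=0, Z=1, U=4, Y=1) weight 1/540
  (V=0, X=2, W=0, Z=2, U=2, Y=0) weight 1/360
  (V=0, X=2, W=0, Z=2, U=3, Y=0) weight 1/360
  (V=0, X=2, W=0, Z=2, U=4, Y=0) weight 1/360
  (V=0, X=2, W=1, Z=2, U=2, Y=1) weight 1/1620
  (V=0, X=2, W=1, Z=2, U=3, Y=1) weight 1/1620
  … 100 more
Group by Y:
  weight(Y=0) = 3/20
  weight(Y=1) = 23/270
Total weight = 3/20 + 23/270 = 127/540
P(Y=0 | obs) = 3/20 / 127/540 = 81/127
P(Y=1 | obs) = 23/270 / 127/540 = 46/127

P(Y = 0 | obs) = 81/127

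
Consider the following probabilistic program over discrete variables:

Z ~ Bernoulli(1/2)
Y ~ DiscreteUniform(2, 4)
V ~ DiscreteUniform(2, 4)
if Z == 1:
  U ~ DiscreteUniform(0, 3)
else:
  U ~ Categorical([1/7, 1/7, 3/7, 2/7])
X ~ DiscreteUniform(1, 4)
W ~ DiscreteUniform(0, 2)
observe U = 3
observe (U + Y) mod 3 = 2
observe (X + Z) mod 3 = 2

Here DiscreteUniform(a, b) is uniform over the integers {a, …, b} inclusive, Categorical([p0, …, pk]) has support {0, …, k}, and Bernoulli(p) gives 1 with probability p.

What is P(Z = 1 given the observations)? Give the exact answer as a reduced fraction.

Enumerate traces; 27 have nonzero weight after conditioning:
  (Z=0, Y=2, V=2, U=3, X=2, W=0) weight 1/756
  (Z=0, Y=2, V=2, U=3, X=2, W=1) weight 1/756
  (Z=0, Y=2, V=2, U=3, X=2, W=2) weight 1/756
  (Z=0, Y=2, V=3, U=3, X=2, W=0) weight 1/756
  (Z=0, Y=2, V=3, U=3, X=2, W=1) weight 1/756
  (Z=0, Y=2, V=3, U=3, X=2, W=2) weight 1/756
  (Z=0, Y=2, V=4, U=3, X=2, W=0) weight 1/756
  (Z=0, Y=2, V=4, U=3, X=2, W=1) weight 1/756
  (Z=1, Y=2, V=2, U=3, X=1, W=0) weight 1/864
  … 18 more
Group by Z:
  weight(Z=0) = 1/84
  weight(Z=1) = 1/48
Total weight = 1/84 + 1/48 = 11/336
P(Z=0 | obs) = 1/84 / 11/336 = 4/11
P(Z=1 | obs) = 1/48 / 11/336 = 7/11

P(Z = 1 | obs) = 7/11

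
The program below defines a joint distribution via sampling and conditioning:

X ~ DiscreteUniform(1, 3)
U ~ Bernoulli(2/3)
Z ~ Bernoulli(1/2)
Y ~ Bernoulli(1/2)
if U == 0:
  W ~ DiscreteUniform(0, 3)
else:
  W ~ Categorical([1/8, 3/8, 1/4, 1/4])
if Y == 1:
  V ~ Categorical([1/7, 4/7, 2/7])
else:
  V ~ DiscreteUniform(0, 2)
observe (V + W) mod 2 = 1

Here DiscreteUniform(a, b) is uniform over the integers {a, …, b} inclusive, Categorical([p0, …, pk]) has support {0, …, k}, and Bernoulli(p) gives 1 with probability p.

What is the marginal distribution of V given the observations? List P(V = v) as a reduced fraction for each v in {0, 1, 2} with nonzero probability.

Enumerate traces; 144 have nonzero weight after conditioning:
  (X=1, U=0, Z=0, Y=0, W=0, V=1) weight 1/432
  (X=1, U=0, Z=0, Y=0, W=1, V=0) weight 1/432
  (X=1, U=0, Z=0, Y=0, W=1, V=2) weight 1/432
  (X=1, U=0, Z=0, Y=0, W=2, V=1) weight 1/432
  (X=1, U=0, Z=0, Y=0, W=3, V=0) weight 1/432
  (X=1, U=0, Z=0, Y=0, W=3, V=2) weight 1/432
  (X=1, U=0, Z=0, Y=1, W=0, V=1) weight 1/252
  (X=1, U=0, Z=0, Y=1, W=1, V=0) weight 1/1008
  … 136 more
Group by V:
  weight(V=0) = 5/36
  weight(V=1) = 95/504
  weight(V=2) = 13/72
Total weight = 5/36 + 95/504 + 13/72 = 32/63
P(V=0 | obs) = 5/36 / 32/63 = 35/128
P(V=1 | obs) = 95/504 / 32/63 = 95/256
P(V=2 | obs) = 13/72 / 32/63 = 91/256

P(V=0) = 35/128, P(V=1) = 95/256, P(V=2) = 91/256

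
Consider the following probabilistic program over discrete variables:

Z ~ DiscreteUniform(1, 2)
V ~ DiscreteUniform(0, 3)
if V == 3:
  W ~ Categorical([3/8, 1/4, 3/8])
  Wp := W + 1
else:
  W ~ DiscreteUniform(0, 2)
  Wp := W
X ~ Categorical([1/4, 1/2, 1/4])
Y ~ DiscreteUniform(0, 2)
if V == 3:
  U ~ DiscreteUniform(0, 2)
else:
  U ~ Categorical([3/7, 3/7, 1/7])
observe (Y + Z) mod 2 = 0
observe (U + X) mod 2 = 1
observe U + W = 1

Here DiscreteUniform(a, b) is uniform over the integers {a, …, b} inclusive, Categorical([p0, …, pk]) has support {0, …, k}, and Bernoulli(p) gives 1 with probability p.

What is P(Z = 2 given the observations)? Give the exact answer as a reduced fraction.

Enumerate traces; 36 have nonzero weight after conditioning:
  (Z=1, V=0, W=0, X=0, Y=1, U=1) weight 1/672
  (Z=1, V=0, W=0, X=2, Y=1, U=1) weight 1/672
  (Z=1, V=0, W=1, X=1, Y=1, U=0) weight 1/336
  (Z=1, V=1, W=0, X=0, Y=1, U=1) weight 1/672
  (Z=1, V=1, W=0, X=2, Y=1, U=1) weight 1/672
  (Z=1, V=1, W=1, X=1, Y=1, U=0) weight 1/336
  (Z=1, V=2, W=0, X=0, Y=1, U=1) weight 1/672
  (Z=1, V=2, W=0, X=2, Y=1, U=1) weight 1/672
  (Z=2, V=0, W=0, X=0, Y=0, U=1) weight 1/672
  … 27 more
Group by Z:
  weight(Z=1) = 179/8064
  weight(Z=2) = 179/4032
Total weight = 179/8064 + 179/4032 = 179/2688
P(Z=1 | obs) = 179/8064 / 179/2688 = 1/3
P(Z=2 | obs) = 179/4032 / 179/2688 = 2/3

P(Z = 2 | obs) = 2/3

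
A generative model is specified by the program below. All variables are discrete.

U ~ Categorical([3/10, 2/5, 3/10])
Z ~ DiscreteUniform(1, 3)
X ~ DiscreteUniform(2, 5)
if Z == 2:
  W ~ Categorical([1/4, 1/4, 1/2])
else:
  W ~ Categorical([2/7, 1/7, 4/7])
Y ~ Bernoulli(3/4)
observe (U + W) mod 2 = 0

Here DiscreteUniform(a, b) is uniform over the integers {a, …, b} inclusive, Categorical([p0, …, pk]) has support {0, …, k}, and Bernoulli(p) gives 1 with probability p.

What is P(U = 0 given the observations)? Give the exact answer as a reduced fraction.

P(U = 0 | obs) = 69/158

Enumerate traces; 120 have nonzero weight after conditioning:
  (U=0, Z=1, X=2, W=0, Y=0) weight 1/560
  (U=0, Z=1, X=2, W=0, Y=1) weight 3/560
  (U=0, Z=1, X=2, W=2, Y=0) weight 1/280
  (U=0, Z=1, X=2, W=2, Y=1) weight 3/280
  (U=0, Z=1, X=3, W=0, Y=0) weight 1/560
  (U=0, Z=1, X=3, W=0, Y=1) weight 3/560
  (U=0, Z=1, X=3, W=2, Y=0) weight 1/280
  (U=0, Z=1, X=3, W=2, Y=1) weight 3/280
  (U=1, Z=1, X=2, W=1, Y=0) weight 1/840
  (U=2, Z=1, X=2, W=0, Y=0) weight 1/560
  … 110 more
Group by U:
  weight(U=0) = 69/280
  weight(U=1) = 1/14
  weight(U=2) = 69/280
Total weight = 69/280 + 1/14 + 69/280 = 79/140
P(U=0 | obs) = 69/280 / 79/140 = 69/158
P(U=1 | obs) = 1/14 / 79/140 = 10/79
P(U=2 | obs) = 69/280 / 79/140 = 69/158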